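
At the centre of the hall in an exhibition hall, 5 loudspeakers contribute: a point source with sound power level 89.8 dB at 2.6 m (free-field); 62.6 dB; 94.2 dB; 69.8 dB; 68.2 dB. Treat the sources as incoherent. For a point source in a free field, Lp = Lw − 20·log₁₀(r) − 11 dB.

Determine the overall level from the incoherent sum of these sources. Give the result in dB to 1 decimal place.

94.2 dB

Source at 2.6 m: Lp = 89.8 − 20·log₁₀(2.6) − 11 = 70.5 dB.
Converting to relative power and adding: 10^(70.5/10) + 10^(62.6/10) + 10^(94.2/10) + 10^(69.8/10) + 10^(68.2/10) = 2.659e+09.
L_total = 10·log₁₀(2.659e+09) = 94.2 dB.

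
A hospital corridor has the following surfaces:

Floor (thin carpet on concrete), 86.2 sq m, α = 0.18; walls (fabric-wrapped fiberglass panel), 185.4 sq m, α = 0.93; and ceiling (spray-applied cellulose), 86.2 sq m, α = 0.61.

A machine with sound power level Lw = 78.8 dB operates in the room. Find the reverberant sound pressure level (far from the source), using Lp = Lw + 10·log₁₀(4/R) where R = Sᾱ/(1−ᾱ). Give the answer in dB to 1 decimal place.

A = 240.520 sabins; S = 357.8 sq m.
ᾱ = 0.6722, so room constant R = A/(1−ᾱ) = 733.740 sq m.
Lp = Lw + 10 log₁₀(4/R) = 78.8 -22.63 = 56.2 dB.

56.2 dB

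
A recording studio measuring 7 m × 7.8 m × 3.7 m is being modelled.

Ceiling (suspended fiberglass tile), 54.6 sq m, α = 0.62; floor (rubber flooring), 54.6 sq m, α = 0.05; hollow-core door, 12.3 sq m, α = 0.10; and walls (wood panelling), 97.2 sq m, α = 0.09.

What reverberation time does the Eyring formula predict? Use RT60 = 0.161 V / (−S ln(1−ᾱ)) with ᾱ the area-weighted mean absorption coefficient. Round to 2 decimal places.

Total surface area S = 54.6 + 54.6 + 12.3 + 97.2 = 218.7 sq m.
Absorption A = 54.6·0.62 + 54.6·0.05 + 12.3·0.10 + 97.2·0.09 = 46.560 sabins.
Mean coefficient ᾱ = A/S = 0.2129.
Eyring denominator: −S ln(1−ᾱ) = 52.357.
V = 7 × 7.8 × 3.7 = 202.02 m³.
RT60 = 0.161 × 202.02 / 52.357 = 0.62 s.

0.62 s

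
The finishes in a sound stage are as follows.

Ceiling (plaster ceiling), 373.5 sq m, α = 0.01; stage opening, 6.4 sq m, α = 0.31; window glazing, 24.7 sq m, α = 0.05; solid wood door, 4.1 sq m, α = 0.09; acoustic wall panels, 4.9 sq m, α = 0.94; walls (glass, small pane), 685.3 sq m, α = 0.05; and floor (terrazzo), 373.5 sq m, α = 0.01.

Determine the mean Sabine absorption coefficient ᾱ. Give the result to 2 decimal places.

0.03

Total surface area S = 1472.4 sq m.
Σ(Sᵢαᵢ) = 373.5*0.01 + 6.4*0.31 + 24.7*0.05 + 4.1*0.09 + 4.9*0.94 + 685.3*0.05 + 373.5*0.01 = 49.929.
ᾱ = A/S = 0.03.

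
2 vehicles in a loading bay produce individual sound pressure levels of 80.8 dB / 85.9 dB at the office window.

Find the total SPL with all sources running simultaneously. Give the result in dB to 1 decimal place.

87.1 dB

Σ 10^(Lᵢ/10) = 5.093e+08.
L_total = 10·log₁₀(5.093e+08) = 87.1 dB.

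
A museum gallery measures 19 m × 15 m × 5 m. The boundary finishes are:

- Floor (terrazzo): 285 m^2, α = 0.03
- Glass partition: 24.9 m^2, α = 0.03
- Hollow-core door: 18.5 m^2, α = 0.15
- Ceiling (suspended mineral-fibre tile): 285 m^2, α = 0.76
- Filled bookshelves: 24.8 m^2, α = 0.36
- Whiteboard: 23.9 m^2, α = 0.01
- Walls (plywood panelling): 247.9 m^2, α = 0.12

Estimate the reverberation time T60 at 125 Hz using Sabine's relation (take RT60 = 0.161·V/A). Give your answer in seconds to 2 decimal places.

0.86 sec

Equivalent absorption area: A = 285*0.03 + 24.9*0.03 + 18.5*0.15 + 285*0.76 + 24.8*0.36 + 23.9*0.01 + 247.9*0.12 = 267.587 m^2.
Room volume: 1425 m³.
Sabine: RT60 = 0.161 × 1425 / 267.587 = 0.86 s.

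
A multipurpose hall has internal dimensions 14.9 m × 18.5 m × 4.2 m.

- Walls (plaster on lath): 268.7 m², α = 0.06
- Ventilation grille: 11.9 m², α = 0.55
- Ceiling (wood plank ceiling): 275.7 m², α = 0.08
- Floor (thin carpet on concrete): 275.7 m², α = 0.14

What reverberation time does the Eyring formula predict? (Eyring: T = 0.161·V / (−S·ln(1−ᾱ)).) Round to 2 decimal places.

2.12 s

Total surface area S = 268.7 + 11.9 + 275.7 + 275.7 = 832.0 m².
Absorption A = 268.7×0.06 + 11.9×0.55 + 275.7×0.08 + 275.7×0.14 = 83.321 sabins.
Mean coefficient ᾱ = A/S = 0.1001.
−S·ln(1−ᾱ) = −832.0 × ln(1 − 0.1001) = 87.752.
V = 14.9 × 18.5 × 4.2 = 1157.73 m³.
T = 0.161·V/[−S·ln(1−ᾱ)] = 0.161·1157.73/87.752 = 2.12 s.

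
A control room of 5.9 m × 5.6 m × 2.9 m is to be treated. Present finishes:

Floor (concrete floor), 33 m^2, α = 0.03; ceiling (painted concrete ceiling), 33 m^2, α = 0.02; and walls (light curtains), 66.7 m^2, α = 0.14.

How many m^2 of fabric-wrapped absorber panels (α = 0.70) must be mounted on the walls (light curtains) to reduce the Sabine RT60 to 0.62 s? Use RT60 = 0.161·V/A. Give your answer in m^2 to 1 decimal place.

Equivalent absorption area: A₁ = 33*0.03 + 33*0.02 + 66.7*0.14 = 10.988 m^2.
V = 95.816 m³. Target absorption A₂ = 0.161 × 95.816 / 0.62 = 24.881 sabins.
Absorption to add: 24.881 − 10.988 = 13.893 sabins.
Net gain per m^2: Δα = 0.70 − 0.14 = 0.56.
Panel area = 13.893 / 0.56 = 24.8 m^2.

24.8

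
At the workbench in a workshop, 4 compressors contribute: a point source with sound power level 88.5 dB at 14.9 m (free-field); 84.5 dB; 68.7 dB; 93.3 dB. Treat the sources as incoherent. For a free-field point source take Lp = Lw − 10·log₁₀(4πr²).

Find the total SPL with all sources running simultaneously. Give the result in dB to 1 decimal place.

93.9 dB

Source at 14.9 m: Lp = 88.5 − 10·log₁₀(4π·14.9²) = 88.5 − 10·log₁₀(2789.860) = 54.0 dB.
Sum in the linear (power) domain: Σ 10^(Lᵢ/10) = 10^(54.0/10) + 10^(84.5/10) + 10^(68.7/10) + 10^(93.3/10) = 2.427e+09.
L_total = 10·log₁₀(2.427e+09) = 93.9 dB.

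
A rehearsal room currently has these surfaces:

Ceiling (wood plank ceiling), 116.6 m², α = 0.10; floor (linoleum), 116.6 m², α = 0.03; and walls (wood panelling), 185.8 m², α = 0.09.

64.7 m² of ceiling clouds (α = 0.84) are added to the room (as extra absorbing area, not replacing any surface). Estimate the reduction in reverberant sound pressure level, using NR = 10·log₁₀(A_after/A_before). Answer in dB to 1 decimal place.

4.3 dB

Equivalent absorption area: A_before = 116.6×0.10 + 116.6×0.03 + 185.8×0.09 = 31.880 m².
Added absorption = 64.7 × 0.84 = 54.348 sabins.
A_after = 31.880 + 54.348 = 86.228 sabins.
NR = 10·log₁₀(86.228/31.880) = 4.3 dB.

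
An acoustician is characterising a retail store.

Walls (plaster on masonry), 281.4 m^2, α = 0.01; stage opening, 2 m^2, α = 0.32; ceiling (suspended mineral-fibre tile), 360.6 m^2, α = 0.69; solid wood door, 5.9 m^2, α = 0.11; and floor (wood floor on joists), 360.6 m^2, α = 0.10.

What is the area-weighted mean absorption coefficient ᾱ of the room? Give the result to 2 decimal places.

0.29

S = Σ Sᵢ = 281.4 + 2 + 360.6 + 5.9 + 360.6 = 1010.5 m^2.
A = 281.4*0.01 + 2*0.32 + 360.6*0.69 + 5.9*0.11 + 360.6*0.10 = 288.977 sabins.
ᾱ = 288.977 / 1010.5 = 0.29.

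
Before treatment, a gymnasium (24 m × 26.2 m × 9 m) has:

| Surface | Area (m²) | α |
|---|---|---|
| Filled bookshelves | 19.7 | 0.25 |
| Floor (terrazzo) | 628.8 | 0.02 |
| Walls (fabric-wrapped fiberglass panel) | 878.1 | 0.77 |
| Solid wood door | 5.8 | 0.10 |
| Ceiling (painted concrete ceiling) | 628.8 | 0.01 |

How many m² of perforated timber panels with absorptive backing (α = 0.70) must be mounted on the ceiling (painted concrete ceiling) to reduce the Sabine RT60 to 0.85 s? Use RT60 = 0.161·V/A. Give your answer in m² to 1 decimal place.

538.3

Summing Sᵢαᵢ: 4.925 + 12.576 + 676.137 + 0.580 + 6.288 → A₁ = 700.506 sabins.
Required A₂ = 0.161·5659.2/0.85 = 1071.919 sabins.
ΔA needed = 1071.919 − 700.506 = 371.413 sabins.
Each m² of panel replacing the ceiling (painted concrete ceiling) adds (0.70 − 0.01) = 0.69 sabins.
Panel area = 371.413 / 0.69 = 538.3 m².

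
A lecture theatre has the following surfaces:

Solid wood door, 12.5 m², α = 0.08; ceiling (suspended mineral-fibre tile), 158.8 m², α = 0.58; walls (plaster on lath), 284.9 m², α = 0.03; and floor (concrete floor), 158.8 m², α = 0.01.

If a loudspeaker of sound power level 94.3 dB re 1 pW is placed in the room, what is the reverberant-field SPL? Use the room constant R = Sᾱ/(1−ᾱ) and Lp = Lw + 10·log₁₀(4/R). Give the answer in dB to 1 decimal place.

Σ(Sᵢαᵢ) = 12.5×0.08 + 158.8×0.58 + 284.9×0.03 + 158.8×0.01 = 103.239; total area S = 615.0 m².
ᾱ = 0.1679, so room constant R = A/(1−ᾱ) = 124.070 m².
Lp = Lw + 10 log₁₀(4/R) = 94.3 -14.92 = 79.4 dB.

79.4 dB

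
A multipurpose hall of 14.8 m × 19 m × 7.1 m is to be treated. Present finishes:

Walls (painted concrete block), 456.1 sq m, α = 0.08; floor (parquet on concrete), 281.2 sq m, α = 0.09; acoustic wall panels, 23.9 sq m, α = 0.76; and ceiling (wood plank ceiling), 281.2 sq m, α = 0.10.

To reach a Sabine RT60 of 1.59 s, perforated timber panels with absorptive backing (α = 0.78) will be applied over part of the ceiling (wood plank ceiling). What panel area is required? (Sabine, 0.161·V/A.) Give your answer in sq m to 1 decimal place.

A₁ = Σ Sᵢαᵢ = 456.1·0.08 + 281.2·0.09 + 23.9·0.76 + 281.2·0.10 = 108.080 sabins.
V = 1996.52 m³. Target absorption A₂ = 0.161 × 1996.52 / 1.59 = 202.163 sabins.
ΔA needed = 202.163 − 108.080 = 94.083 sabins.
Each sq m of panel replacing the ceiling (wood plank ceiling) adds (0.78 − 0.10) = 0.68 sabins.
Area = ΔA/Δα = 94.083/0.68 = 138.4 sq m.

138.4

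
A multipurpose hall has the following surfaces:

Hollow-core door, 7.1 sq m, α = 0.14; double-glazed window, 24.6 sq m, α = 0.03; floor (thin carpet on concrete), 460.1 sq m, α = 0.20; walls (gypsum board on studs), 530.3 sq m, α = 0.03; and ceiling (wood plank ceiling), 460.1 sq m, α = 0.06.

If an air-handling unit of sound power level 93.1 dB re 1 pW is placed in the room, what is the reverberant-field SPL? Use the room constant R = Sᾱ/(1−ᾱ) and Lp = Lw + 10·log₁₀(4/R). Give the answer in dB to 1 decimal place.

77.3 dB

A = 137.267 sabins; S = 1482.2 sq m.
ᾱ = 137.267/1482.2 = 0.0926; R = Sᾱ/(1−ᾱ) = 137.267/(1−0.0926) = 151.275 sq m.
Lp = 93.1 + 10·log₁₀(4/151.275) = 93.1 + (-15.78) = 77.3 dB.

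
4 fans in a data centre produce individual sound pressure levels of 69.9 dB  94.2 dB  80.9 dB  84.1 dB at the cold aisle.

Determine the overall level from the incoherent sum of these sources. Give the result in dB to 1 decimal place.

Converting to relative power and adding: 10^(69.9/10) + 10^(94.2/10) + 10^(80.9/10) + 10^(84.1/10) = 3.02e+09.
L_total = 10·log₁₀(3.02e+09) = 94.8 dB.

94.8 dB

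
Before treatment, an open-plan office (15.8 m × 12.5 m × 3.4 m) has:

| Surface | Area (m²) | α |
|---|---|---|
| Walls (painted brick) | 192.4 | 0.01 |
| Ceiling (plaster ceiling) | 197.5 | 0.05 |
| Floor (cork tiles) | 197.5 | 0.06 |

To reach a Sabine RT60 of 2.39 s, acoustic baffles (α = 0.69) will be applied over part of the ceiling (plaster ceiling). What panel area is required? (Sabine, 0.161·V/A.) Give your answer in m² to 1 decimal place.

Total absorption A₁ = 192.4·0.01 + 197.5·0.05 + 197.5·0.06
  = 1.924 + 9.875 + 11.850 = 23.649 m² sabins.
V = 671.5 m³. Target absorption A₂ = 0.161 × 671.5 / 2.39 = 45.235 sabins.
ΔA needed = 45.235 − 23.649 = 21.586 sabins.
Net gain per m²: Δα = 0.69 − 0.05 = 0.64.
Area = ΔA/Δα = 21.586/0.64 = 33.7 m².

33.7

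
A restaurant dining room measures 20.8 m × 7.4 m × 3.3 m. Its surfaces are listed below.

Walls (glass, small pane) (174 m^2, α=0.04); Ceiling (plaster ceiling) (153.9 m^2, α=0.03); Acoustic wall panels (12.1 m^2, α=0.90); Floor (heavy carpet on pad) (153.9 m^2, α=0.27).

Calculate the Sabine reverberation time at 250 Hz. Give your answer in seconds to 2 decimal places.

Equivalent absorption area: A = 174·0.04 + 153.9·0.03 + 12.1·0.90 + 153.9·0.27 = 64.020 m^2.
Room volume: 507.936 m³.
Sabine: RT60 = 0.161 × 507.936 / 64.020 = 1.28 s.

1.28 s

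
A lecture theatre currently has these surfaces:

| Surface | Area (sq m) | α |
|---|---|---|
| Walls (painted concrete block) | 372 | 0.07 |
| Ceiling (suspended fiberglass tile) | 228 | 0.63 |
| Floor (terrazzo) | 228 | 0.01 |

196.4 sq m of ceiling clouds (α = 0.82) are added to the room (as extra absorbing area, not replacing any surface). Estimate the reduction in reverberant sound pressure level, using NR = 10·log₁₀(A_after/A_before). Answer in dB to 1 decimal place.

Total absorption A_before = 372×0.07 + 228×0.63 + 228×0.01
  = 26.040 + 143.640 + 2.280 = 171.960 sq m sabins.
Treatment contributes 196.4·0.82 = 161.048 sabins.
New total A_after = 333.008 sabins.
NR = 10·log₁₀(333.008/171.960) = 2.9 dB.

2.9 dB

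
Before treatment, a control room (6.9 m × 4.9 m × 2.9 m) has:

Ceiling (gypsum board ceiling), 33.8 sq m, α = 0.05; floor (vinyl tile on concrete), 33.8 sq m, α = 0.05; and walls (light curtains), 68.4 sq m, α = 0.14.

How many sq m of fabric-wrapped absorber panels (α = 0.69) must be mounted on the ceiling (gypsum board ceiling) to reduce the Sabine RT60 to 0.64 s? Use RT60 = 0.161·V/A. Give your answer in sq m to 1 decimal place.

Total absorption A₁ = 33.8×0.05 + 33.8×0.05 + 68.4×0.14
  = 1.690 + 1.690 + 9.576 = 12.956 sq m sabins.
Required A₂ = 0.161·98.049/0.64 = 24.665 sabins.
ΔA needed = 24.665 − 12.956 = 11.709 sabins.
Net gain per sq m: Δα = 0.69 − 0.05 = 0.64.
Panel area = 11.709 / 0.64 = 18.3 sq m.

18.3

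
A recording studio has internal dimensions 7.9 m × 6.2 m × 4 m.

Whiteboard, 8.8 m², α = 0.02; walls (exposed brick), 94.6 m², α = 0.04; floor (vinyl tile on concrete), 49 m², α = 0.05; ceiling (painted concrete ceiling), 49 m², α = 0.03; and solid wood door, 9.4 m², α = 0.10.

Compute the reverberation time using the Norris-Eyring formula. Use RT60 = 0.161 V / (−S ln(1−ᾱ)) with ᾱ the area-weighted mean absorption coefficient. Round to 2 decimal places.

3.50 sec

Total surface area S = 8.8 + 94.6 + 49 + 49 + 9.4 = 210.8 m².
Absorption A = 8.8·0.02 + 94.6·0.04 + 49·0.05 + 49·0.03 + 9.4·0.10 = 8.820 sabins.
ᾱ = 8.820 / 210.8 = 0.0418.
Eyring denominator: −S ln(1−ᾱ) = 9.001.
V = 7.9 × 6.2 × 4 = 195.92 m³.
T = 0.161·V/[−S·ln(1−ᾱ)] = 0.161·195.92/9.001 = 3.50 s.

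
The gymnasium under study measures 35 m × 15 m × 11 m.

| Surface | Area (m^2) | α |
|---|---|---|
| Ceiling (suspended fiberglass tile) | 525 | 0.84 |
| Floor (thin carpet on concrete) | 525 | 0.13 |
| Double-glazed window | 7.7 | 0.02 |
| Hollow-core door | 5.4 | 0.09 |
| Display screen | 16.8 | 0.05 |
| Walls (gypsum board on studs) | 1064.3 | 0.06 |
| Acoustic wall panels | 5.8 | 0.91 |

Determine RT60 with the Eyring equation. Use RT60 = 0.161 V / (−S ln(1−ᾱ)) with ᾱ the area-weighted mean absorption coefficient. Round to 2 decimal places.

Total surface area S = 525 + 525 + 7.7 + 5.4 + 16.8 + 1064.3 + 5.8 = 2150.0 m^2.
Σ(Sᵢαᵢ) = 525·0.84 + 525·0.13 + 7.7·0.02 + 5.4·0.09 + 16.8·0.05 + 1064.3·0.06 + 5.8·0.91 = 579.866.
ᾱ = 579.866 / 2150.0 = 0.2697.
−S·ln(1−ᾱ) = −2150.0 × ln(1 − 0.2697) = 675.745.
V = 35 × 15 × 11 = 5775 m³.
RT60 = 0.161 × 5775 / 675.745 = 1.38 s.

1.38 s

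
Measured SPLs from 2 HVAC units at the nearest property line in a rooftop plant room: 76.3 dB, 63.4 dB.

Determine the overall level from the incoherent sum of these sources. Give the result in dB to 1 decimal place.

Converting to relative power and adding: 10^(76.3/10) + 10^(63.4/10) = 4.485e+07.
Combined level = 10 log₁₀(4.485e+07) = 76.5 dB.

76.5 dB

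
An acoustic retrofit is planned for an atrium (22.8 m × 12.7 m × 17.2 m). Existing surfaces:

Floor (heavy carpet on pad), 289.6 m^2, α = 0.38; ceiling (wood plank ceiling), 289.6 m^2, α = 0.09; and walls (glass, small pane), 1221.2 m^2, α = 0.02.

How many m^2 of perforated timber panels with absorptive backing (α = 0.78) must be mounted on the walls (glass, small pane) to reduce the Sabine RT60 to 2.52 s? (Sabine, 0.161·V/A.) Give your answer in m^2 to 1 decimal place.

Equivalent absorption area: A₁ = 289.6*0.38 + 289.6*0.09 + 1221.2*0.02 = 160.536 m^2.
V = 4980.432 m³. Target absorption A₂ = 0.161 × 4980.432 / 2.52 = 318.194 sabins.
ΔA needed = 318.194 − 160.536 = 157.658 sabins.
Net gain per m^2: Δα = 0.78 − 0.02 = 0.76.
Area = ΔA/Δα = 157.658/0.76 = 207.4 m^2.

207.4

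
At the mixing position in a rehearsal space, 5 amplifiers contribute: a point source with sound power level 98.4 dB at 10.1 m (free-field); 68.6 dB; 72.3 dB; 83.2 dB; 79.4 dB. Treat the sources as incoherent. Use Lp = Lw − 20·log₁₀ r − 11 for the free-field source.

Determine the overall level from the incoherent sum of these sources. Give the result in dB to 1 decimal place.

85.1 dB

Source at 10.1 m: Lp = 98.4 − 20·log₁₀(10.1) − 11 = 67.3 dB.
Σ 10^(Lᵢ/10) = 3.256e+08.
Combined level = 10 log₁₀(3.256e+08) = 85.1 dB.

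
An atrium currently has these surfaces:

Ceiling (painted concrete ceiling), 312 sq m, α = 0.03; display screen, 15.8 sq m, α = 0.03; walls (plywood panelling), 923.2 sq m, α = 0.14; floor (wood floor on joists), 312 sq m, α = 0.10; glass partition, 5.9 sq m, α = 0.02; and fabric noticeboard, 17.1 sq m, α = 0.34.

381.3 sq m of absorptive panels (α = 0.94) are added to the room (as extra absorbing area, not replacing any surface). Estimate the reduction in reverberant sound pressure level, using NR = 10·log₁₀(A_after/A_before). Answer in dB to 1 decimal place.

A_before = Σ Sᵢαᵢ = 312·0.03 + 15.8·0.03 + 923.2·0.14 + 312·0.10 + 5.9·0.02 + 17.1·0.34 = 176.214 sabins.
Treatment contributes 381.3·0.94 = 358.422 sabins.
New total A_after = 534.636 sabins.
Reduction = 10 log₁₀(A_after/A_before) = 10 log₁₀(3.0340) = 4.8 dB.

4.8 dB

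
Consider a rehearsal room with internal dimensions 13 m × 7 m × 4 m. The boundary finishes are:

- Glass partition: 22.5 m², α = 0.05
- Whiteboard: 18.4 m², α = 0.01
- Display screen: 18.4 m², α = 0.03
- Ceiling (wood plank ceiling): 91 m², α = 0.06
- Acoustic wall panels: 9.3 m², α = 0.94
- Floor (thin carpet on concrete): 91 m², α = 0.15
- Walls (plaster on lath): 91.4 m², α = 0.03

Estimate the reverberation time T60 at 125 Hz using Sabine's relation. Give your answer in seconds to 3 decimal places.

1.806 sec

Equivalent absorption area: A = 22.5*0.05 + 18.4*0.01 + 18.4*0.03 + 91*0.06 + 9.3*0.94 + 91*0.15 + 91.4*0.03 = 32.455 m².
V = 13·7·4 = 364 m³.
T = 0.161 V/A = 0.161·364/32.455 = 1.806 s.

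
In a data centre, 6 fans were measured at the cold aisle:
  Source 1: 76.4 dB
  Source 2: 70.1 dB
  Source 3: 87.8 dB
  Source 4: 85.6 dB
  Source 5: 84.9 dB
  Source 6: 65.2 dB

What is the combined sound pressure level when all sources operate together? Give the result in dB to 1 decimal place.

Converting to relative power and adding: 10^(76.4/10) + 10^(70.1/10) + 10^(87.8/10) + 10^(85.6/10) + 10^(84.9/10) + 10^(65.2/10) = 1.332e+09.
Combined level = 10 log₁₀(1.332e+09) = 91.2 dB.

91.2 dB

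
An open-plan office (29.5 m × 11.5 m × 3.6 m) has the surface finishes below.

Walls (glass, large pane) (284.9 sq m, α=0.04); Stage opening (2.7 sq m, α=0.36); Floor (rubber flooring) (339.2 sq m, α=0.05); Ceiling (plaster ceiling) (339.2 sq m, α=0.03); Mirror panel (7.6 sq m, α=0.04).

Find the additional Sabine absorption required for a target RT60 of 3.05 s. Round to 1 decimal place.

24.7 sabins

Equivalent absorption area: A₁ = 284.9×0.04 + 2.7×0.36 + 339.2×0.05 + 339.2×0.03 + 7.6×0.04 = 39.808 sq m.
Target A₂ = 0.161·1221.3/3.05 = 64.469 sabins (V = 1221.3 m³).
Additional absorption ΔA = 64.469 − 39.808 = 24.7 sabins.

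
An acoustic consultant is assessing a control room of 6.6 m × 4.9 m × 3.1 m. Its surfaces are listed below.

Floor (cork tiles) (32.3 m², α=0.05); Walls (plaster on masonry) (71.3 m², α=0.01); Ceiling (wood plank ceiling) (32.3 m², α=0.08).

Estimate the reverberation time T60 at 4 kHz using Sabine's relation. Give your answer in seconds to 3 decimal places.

A = Σ Sᵢαᵢ = 32.3*0.05 + 71.3*0.01 + 32.3*0.08 = 4.912 sabins.
Room volume: 100.254 m³.
RT60 = 0.161 · V / A = 0.161 × 100.254 / 4.912 = 3.286 s.

3.286 seconds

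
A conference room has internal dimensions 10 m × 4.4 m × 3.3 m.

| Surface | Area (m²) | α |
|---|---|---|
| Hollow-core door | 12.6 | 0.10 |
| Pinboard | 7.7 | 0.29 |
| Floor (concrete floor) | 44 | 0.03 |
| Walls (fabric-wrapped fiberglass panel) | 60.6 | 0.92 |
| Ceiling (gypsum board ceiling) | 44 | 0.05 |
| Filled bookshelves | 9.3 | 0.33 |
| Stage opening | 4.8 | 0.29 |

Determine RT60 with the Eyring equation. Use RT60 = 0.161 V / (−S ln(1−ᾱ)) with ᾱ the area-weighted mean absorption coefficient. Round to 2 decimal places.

S = Σ Sᵢ = 183.0 m².
Absorption A = 12.6×0.10 + 7.7×0.29 + 44×0.03 + 60.6×0.92 + 44×0.05 + 9.3×0.33 + 4.8×0.29 = 67.226 sabins.
ᾱ = 67.226 / 183.0 = 0.3674.
−S·ln(1−ᾱ) = −183.0 × ln(1 − 0.3674) = 83.799.
V = 10 × 4.4 × 3.3 = 145.2 m³.
T = 0.161·V/[−S·ln(1−ᾱ)] = 0.161·145.2/83.799 = 0.28 s.

0.28 s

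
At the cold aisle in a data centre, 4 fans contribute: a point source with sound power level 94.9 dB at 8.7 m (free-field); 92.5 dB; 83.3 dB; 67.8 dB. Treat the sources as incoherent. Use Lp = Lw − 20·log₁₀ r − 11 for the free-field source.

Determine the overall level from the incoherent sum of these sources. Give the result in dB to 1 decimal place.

Source at 8.7 m: Lp = 94.9 − 20·log₁₀(8.7) − 11 = 65.1 dB.
Sum in the linear (power) domain: Σ 10^(Lᵢ/10) = 10^(65.1/10) + 10^(92.5/10) + 10^(83.3/10) + 10^(67.8/10) = 2.001e+09.
L_total = 10·log₁₀(2.001e+09) = 93.0 dB.

93.0 dB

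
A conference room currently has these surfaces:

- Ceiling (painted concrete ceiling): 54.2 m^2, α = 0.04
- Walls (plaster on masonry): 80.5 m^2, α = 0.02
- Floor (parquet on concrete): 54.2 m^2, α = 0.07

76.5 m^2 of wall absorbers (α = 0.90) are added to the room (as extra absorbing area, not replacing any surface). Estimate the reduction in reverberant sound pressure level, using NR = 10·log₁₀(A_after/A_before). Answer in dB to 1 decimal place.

A_before = Σ Sᵢαᵢ = 54.2×0.04 + 80.5×0.02 + 54.2×0.07 = 7.572 sabins.
Added absorption = 76.5 × 0.90 = 68.850 sabins.
A_after = 7.572 + 68.850 = 76.422 sabins.
NR = 10·log₁₀(76.422/7.572) = 10.0 dB.

10.0 dB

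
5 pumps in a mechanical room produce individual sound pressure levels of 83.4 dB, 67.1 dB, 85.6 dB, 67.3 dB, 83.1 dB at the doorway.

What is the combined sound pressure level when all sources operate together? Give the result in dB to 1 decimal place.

89.0 dB

Sum in the linear (power) domain: Σ 10^(Lᵢ/10) = 10^(83.4/10) + 10^(67.1/10) + 10^(85.6/10) + 10^(67.3/10) + 10^(83.1/10) = 7.965e+08.
Combined level = 10 log₁₀(7.965e+08) = 89.0 dB.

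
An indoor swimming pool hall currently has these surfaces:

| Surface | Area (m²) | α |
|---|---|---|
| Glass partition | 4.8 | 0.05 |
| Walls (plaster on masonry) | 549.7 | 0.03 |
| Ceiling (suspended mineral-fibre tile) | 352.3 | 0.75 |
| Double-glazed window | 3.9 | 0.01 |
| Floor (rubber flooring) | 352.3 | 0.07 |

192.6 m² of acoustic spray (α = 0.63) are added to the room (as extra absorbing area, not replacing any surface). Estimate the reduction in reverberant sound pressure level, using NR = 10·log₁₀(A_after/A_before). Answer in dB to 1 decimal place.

1.5 dB

Total absorption A_before = 4.8×0.05 + 549.7×0.03 + 352.3×0.75 + 3.9×0.01 + 352.3×0.07
  = 0.240 + 16.491 + 264.225 + 0.039 + 24.661 = 305.656 m² sabins.
Treatment contributes 192.6·0.63 = 121.338 sabins.
New total A_after = 426.994 sabins.
Reduction = 10 log₁₀(A_after/A_before) = 10 log₁₀(1.3970) = 1.5 dB.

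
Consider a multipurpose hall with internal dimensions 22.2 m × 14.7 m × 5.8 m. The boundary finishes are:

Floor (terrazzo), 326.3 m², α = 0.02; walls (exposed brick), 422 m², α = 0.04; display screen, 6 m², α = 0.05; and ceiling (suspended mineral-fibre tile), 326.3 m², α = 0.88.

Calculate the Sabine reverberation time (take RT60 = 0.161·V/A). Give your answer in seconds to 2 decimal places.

Total absorption A = 326.3*0.02 + 422*0.04 + 6*0.05 + 326.3*0.88
  = 6.526 + 16.880 + 0.300 + 287.144 = 310.850 m² sabins.
Room volume: 1892.772 m³.
RT60 = 0.161 · V / A = 0.161 × 1892.772 / 310.850 = 0.98 s.

0.98 seconds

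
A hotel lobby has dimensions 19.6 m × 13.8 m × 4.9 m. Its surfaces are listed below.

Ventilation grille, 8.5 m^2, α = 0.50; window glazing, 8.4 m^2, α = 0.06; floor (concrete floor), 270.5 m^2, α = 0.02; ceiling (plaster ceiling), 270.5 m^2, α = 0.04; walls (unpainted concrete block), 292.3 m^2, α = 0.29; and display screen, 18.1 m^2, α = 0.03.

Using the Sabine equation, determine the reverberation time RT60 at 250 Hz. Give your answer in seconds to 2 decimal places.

Total absorption A = 8.5·0.50 + 8.4·0.06 + 270.5·0.02 + 270.5·0.04 + 292.3·0.29 + 18.1·0.03
  = 4.250 + 0.504 + 5.410 + 10.820 + 84.767 + 0.543 = 106.294 m^2 sabins.
Volume V = 19.6 × 13.8 × 4.9 = 1325.352 m³.
Sabine: RT60 = 0.161 × 1325.352 / 106.294 = 2.01 s.

2.01 seconds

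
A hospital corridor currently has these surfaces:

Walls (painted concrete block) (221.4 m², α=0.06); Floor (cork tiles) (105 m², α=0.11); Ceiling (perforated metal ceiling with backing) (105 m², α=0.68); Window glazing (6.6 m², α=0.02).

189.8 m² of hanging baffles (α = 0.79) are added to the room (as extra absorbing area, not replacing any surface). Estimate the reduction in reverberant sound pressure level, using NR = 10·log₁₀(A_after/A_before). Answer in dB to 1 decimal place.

4.1 dB

Total absorption A_before = 221.4×0.06 + 105×0.11 + 105×0.68 + 6.6×0.02
  = 13.284 + 11.550 + 71.400 + 0.132 = 96.366 m² sabins.
Added absorption = 189.8 × 0.79 = 149.942 sabins.
New total A_after = 246.308 sabins.
NR = 10·log₁₀(246.308/96.366) = 4.1 dB.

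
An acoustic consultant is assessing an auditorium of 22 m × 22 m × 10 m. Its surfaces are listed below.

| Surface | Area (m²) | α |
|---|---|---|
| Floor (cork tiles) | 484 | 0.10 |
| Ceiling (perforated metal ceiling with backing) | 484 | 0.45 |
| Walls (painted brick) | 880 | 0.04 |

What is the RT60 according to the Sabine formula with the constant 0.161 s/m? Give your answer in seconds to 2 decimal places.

2.59 s

Summing Sᵢαᵢ: 48.400 + 217.800 + 35.200 → A = 301.400 sabins.
Volume V = 22 × 22 × 10 = 4840 m³.
T = 0.161 V/A = 0.161·4840/301.400 = 2.59 s.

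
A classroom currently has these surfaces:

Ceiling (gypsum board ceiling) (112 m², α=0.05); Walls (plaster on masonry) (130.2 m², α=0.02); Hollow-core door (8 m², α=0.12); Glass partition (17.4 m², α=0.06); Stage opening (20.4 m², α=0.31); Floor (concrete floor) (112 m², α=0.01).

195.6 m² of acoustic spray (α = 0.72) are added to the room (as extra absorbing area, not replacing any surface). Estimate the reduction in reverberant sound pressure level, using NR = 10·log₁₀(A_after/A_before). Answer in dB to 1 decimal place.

Total absorption A_before = 112*0.05 + 130.2*0.02 + 8*0.12 + 17.4*0.06 + 20.4*0.31 + 112*0.01
  = 5.600 + 2.604 + 0.960 + 1.044 + 6.324 + 1.120 = 17.652 m² sabins.
Added absorption = 195.6 × 0.72 = 140.832 sabins.
A_after = 17.652 + 140.832 = 158.484 sabins.
Reduction = 10 log₁₀(A_after/A_before) = 10 log₁₀(8.9782) = 9.5 dB.

9.5 dB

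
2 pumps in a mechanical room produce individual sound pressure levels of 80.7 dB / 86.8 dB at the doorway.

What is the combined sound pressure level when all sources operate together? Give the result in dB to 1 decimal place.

Converting to relative power and adding: 10^(80.7/10) + 10^(86.8/10) = 5.961e+08.
L_total = 10·log₁₀(5.961e+08) = 87.8 dB.

87.8 dB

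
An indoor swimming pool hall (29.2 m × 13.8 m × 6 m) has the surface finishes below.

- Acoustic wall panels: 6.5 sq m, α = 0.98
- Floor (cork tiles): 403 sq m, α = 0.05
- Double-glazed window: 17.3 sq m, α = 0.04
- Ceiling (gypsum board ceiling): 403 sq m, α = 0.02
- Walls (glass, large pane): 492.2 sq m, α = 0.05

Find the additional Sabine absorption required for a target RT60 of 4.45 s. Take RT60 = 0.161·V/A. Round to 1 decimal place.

Summing Sᵢαᵢ: 6.370 + 20.150 + 0.692 + 8.060 + 24.610 → A₁ = 59.882 sabins.
V = 2417.76 m³. Required absorption A₂ = 0.161 × 2417.76 / 4.45 = 87.474 sabins.
Shortfall: 87.474 − 59.882 = 27.6 sabins.

27.6 sabins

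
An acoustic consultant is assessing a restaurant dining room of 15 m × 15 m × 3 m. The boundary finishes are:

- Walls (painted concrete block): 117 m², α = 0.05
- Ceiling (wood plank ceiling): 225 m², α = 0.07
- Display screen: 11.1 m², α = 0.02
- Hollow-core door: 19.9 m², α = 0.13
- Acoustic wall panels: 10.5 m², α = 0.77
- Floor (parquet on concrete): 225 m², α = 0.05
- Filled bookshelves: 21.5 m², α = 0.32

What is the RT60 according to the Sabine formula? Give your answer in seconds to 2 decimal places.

2.15 sec

Summing Sᵢαᵢ: 5.850 + 15.750 + 0.222 + 2.587 + 8.085 + 11.250 + 6.880 → A = 50.624 sabins.
V = 15·15·3 = 675 m³.
RT60 = 0.161 · V / A = 0.161 × 675 / 50.624 = 2.15 s.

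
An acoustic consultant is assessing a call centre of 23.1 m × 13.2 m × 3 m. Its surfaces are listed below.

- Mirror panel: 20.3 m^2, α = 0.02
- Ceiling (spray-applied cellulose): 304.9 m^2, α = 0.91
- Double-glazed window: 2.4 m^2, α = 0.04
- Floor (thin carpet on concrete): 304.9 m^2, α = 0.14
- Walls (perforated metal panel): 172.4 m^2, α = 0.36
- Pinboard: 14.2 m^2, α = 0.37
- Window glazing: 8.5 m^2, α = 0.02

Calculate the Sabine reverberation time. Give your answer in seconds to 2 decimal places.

0.38 s

Total absorption A = 20.3×0.02 + 304.9×0.91 + 2.4×0.04 + 304.9×0.14 + 172.4×0.36 + 14.2×0.37 + 8.5×0.02
  = 0.406 + 277.459 + 0.096 + 42.686 + 62.064 + 5.254 + 0.170 = 388.135 m^2 sabins.
V = 23.1·13.2·3 = 914.76 m³.
Sabine: RT60 = 0.161 × 914.76 / 388.135 = 0.38 s.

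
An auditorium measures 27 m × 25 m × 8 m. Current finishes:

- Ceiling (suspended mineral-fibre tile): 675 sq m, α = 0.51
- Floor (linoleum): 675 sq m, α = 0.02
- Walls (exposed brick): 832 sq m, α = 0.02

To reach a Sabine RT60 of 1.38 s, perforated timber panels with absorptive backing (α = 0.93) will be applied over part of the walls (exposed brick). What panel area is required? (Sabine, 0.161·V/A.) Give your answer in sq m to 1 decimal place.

A₁ = Σ Sᵢαᵢ = 675·0.51 + 675·0.02 + 832·0.02 = 374.390 sabins.
Required A₂ = 0.161·5400/1.38 = 630.000 sabins.
ΔA needed = 630.000 − 374.390 = 255.610 sabins.
Each sq m of panel replacing the walls (exposed brick) adds (0.93 − 0.02) = 0.91 sabins.
Panel area = 255.610 / 0.91 = 280.9 sq m.

280.9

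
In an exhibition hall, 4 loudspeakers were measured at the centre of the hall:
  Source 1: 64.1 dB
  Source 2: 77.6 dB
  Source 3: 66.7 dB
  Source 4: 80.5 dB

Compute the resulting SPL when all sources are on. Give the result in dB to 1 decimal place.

82.5 dB

Sum in the linear (power) domain: Σ 10^(Lᵢ/10) = 10^(64.1/10) + 10^(77.6/10) + 10^(66.7/10) + 10^(80.5/10) = 1.77e+08.
L_total = 10·log₁₀(1.77e+08) = 82.5 dB.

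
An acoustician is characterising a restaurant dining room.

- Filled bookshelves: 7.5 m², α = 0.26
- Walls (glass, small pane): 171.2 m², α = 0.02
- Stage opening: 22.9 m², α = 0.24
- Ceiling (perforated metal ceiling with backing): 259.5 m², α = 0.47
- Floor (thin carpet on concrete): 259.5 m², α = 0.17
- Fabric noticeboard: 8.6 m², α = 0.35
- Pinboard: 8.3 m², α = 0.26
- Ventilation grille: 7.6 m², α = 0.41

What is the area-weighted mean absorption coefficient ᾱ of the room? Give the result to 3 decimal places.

S = Σ Sᵢ = 7.5 + 171.2 + 22.9 + 259.5 + 259.5 + 8.6 + 8.3 + 7.6 = 745.1 m².
A = 7.5×0.26 + 171.2×0.02 + 22.9×0.24 + 259.5×0.47 + 259.5×0.17 + 8.6×0.35 + 8.3×0.26 + 7.6×0.41 = 185.234 sabins.
ᾱ = 185.234 / 745.1 = 0.249.

0.249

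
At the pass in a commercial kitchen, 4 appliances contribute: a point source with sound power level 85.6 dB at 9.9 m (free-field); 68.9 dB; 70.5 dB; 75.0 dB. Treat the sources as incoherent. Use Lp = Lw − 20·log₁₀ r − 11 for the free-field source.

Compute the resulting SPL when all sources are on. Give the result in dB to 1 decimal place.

Source at 9.9 m: Lp = 85.6 − 20·log₁₀(9.9) − 11 = 54.7 dB.
Converting to relative power and adding: 10^(54.7/10) + 10^(68.9/10) + 10^(70.5/10) + 10^(75.0/10) = 5.09e+07.
Back to dB: 10·log₁₀ Σ = 77.1 dB.

77.1 dB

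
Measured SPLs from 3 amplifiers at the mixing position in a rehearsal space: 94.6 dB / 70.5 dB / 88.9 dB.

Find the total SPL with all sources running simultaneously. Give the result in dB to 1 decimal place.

Σ 10^(Lᵢ/10) = 3.671e+09.
Combined level = 10 log₁₀(3.671e+09) = 95.6 dB.

95.6 dB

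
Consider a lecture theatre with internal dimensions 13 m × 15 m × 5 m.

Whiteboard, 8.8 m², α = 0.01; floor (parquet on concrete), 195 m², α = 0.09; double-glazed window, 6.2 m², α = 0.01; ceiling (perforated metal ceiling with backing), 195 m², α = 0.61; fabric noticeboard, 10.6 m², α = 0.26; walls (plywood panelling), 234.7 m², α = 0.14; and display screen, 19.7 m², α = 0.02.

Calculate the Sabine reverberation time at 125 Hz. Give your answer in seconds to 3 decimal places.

0.909 s

Total absorption A = 8.8×0.01 + 195×0.09 + 6.2×0.01 + 195×0.61 + 10.6×0.26 + 234.7×0.14 + 19.7×0.02
  = 0.088 + 17.550 + 0.062 + 118.950 + 2.756 + 32.858 + 0.394 = 172.658 m² sabins.
V = 13·15·5 = 975 m³.
Sabine: RT60 = 0.161 × 975 / 172.658 = 0.909 s.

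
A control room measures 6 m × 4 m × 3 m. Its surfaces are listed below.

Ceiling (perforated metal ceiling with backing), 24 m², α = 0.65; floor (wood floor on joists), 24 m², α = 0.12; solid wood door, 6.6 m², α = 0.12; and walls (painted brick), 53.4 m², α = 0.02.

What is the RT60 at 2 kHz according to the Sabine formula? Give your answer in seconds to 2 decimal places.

Equivalent absorption area: A = 24×0.65 + 24×0.12 + 6.6×0.12 + 53.4×0.02 = 20.340 m².
V = 6·4·3 = 72 m³.
Sabine: RT60 = 0.161 × 72 / 20.340 = 0.57 s.

0.57 s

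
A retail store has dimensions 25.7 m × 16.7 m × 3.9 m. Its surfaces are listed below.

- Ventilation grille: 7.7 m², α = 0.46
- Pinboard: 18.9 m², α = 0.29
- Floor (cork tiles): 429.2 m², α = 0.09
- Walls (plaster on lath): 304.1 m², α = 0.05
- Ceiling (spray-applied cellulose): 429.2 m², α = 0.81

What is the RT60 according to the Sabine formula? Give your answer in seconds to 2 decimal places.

0.66 sec

Equivalent absorption area: A = 7.7×0.46 + 18.9×0.29 + 429.2×0.09 + 304.1×0.05 + 429.2×0.81 = 410.508 m².
Volume V = 25.7 × 16.7 × 3.9 = 1673.841 m³.
Sabine: RT60 = 0.161 × 1673.841 / 410.508 = 0.66 s.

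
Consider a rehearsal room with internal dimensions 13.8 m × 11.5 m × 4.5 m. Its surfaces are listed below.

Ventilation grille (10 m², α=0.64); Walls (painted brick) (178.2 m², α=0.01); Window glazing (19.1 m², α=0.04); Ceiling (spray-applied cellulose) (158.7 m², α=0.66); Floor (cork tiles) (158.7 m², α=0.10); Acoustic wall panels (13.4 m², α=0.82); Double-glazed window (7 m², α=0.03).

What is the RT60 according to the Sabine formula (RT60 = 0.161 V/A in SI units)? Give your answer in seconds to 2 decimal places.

0.82 seconds

Summing Sᵢαᵢ: 6.400 + 1.782 + 0.764 + 104.742 + 15.870 + 10.988 + 0.210 → A = 140.756 sabins.
Room volume: 714.15 m³.
T = 0.161 V/A = 0.161·714.15/140.756 = 0.82 s.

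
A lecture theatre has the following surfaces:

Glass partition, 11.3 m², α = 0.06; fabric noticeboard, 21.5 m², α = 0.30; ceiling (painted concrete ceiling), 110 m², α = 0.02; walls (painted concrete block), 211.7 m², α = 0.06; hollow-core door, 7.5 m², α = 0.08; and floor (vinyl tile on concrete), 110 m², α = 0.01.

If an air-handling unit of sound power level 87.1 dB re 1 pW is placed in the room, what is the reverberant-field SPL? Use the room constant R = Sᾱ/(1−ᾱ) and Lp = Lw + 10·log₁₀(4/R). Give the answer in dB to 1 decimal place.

79.1 dB

A = 23.730 sabins; S = 472.0 m².
ᾱ = 0.0503, so room constant R = A/(1−ᾱ) = 24.987 m².
Lp = Lw + 10 log₁₀(4/R) = 87.1 -7.96 = 79.1 dB.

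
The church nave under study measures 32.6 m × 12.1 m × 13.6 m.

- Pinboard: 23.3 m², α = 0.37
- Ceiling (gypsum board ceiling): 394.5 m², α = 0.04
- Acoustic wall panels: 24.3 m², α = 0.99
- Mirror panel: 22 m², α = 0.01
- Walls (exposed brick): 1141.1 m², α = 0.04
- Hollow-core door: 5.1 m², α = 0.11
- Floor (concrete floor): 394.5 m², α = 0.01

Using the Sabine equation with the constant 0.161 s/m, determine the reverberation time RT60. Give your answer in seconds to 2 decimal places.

Total absorption A = 23.3·0.37 + 394.5·0.04 + 24.3·0.99 + 22·0.01 + 1141.1·0.04 + 5.1·0.11 + 394.5·0.01
  = 8.621 + 15.780 + 24.057 + 0.220 + 45.644 + 0.561 + 3.945 = 98.828 m² sabins.
Room volume: 5364.656 m³.
RT60 = 0.161 · V / A = 0.161 × 5364.656 / 98.828 = 8.74 s.

8.74 s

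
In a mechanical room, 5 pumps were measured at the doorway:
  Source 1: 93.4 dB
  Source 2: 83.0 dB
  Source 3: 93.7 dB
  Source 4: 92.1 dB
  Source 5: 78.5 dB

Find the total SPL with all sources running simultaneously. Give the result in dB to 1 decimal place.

98.1 dB

Sum in the linear (power) domain: Σ 10^(Lᵢ/10) = 10^(93.4/10) + 10^(83.0/10) + 10^(93.7/10) + 10^(92.1/10) + 10^(78.5/10) = 6.424e+09.
Combined level = 10 log₁₀(6.424e+09) = 98.1 dB.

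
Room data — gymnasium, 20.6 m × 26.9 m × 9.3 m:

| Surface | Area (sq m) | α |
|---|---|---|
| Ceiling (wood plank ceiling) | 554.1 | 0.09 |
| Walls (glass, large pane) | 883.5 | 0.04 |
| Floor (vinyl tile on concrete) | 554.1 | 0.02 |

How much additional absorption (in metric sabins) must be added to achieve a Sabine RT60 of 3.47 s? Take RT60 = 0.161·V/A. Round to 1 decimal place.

142.8 sabins

Equivalent absorption area: A₁ = 554.1×0.09 + 883.5×0.04 + 554.1×0.02 = 96.291 sq m.
V = 5153.502 m³. Required absorption A₂ = 0.161 × 5153.502 / 3.47 = 239.111 sabins.
ΔA = A₂ − A₁ = 239.111 − 96.291 = 142.8 sabins.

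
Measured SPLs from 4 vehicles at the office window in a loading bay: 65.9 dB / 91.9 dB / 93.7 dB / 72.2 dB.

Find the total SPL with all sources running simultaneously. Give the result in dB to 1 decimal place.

Converting to relative power and adding: 10^(65.9/10) + 10^(91.9/10) + 10^(93.7/10) + 10^(72.2/10) = 3.914e+09.
Back to dB: 10·log₁₀ Σ = 95.9 dB.

95.9 dB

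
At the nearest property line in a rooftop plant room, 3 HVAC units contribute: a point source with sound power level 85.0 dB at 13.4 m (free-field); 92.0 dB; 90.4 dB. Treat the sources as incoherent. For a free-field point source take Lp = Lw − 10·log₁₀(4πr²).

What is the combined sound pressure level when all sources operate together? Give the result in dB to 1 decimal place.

94.3 dB

Source at 13.4 m: Lp = 85.0 − 10·log₁₀(4π·13.4²) = 85.0 − 10·log₁₀(2256.418) = 51.5 dB.
Converting to relative power and adding: 10^(51.5/10) + 10^(92.0/10) + 10^(90.4/10) = 2.682e+09.
L_total = 10·log₁₀(2.682e+09) = 94.3 dB.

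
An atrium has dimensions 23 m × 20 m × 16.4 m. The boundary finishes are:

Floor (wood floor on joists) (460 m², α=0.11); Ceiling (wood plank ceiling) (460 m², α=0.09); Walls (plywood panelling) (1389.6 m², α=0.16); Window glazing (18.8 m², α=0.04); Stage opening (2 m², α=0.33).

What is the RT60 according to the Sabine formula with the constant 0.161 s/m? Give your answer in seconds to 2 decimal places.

3.85 s

Equivalent absorption area: A = 460×0.11 + 460×0.09 + 1389.6×0.16 + 18.8×0.04 + 2×0.33 = 315.748 m².
Room volume: 7544 m³.
Sabine: RT60 = 0.161 × 7544 / 315.748 = 3.85 s.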